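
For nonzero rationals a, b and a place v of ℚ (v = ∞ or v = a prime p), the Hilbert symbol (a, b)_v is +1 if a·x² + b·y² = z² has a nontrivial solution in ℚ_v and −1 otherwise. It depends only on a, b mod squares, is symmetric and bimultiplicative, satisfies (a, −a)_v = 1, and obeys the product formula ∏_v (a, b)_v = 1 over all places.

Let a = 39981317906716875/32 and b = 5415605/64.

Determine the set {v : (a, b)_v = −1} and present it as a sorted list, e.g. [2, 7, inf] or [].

Mod squares: a ≡ 38454, b ≡ 32045. Check v ∈ {∞, 2, 3, 5, 13, 17, 29}.
v=5: a=5^4·(≡1), b=5^1·(≡4) mod 5; (1|5)=+1, (4|5)=+1; (−1)^{4·1·2}·(+1)^1·(+1)^4 = +1.
v=13: a=13^3·(≡5), b=13^3·(≡5) mod 13; (5|13)=-1, (5|13)=-1; (−1)^{3·3·6}·(-1)^3·(-1)^3 = +1.
v=17: a=17^3·(≡15), b=17^1·(≡8) mod 17; (15|17)=+1, (8|17)=+1; (−1)^{3·1·8}·(+1)^1·(+1)^3 = +1.
v=29: a=29^3·(≡2), b=29^1·(≡12) mod 29; (2|29)=-1, (12|29)=-1; (−1)^{3·1·14}·(-1)^1·(-1)^3 = +1.
v=3: a=3^5·(≡2), b=3^0·(≡2) mod 3; (2|3)=-1, (2|3)=-1; (−1)^{5·0·1}·(-1)^0·(-1)^5 = -1.
v=2: v_2(a)=-5, v_2(b)=-6; units ≡ 3, 5 (mod 8); ε·ε+αω+βω = 1·0+-5·1+-6·1 ≡ 1  ⇒  (a,b)_2 = -1.
v=∞: 38454 > 0 and 32045 > 0  ⇒  (a,b)_∞ = +1.
Ram(38454, 32045) = {2, 3}; no ℚ_2-point on the conic.

[2, 3]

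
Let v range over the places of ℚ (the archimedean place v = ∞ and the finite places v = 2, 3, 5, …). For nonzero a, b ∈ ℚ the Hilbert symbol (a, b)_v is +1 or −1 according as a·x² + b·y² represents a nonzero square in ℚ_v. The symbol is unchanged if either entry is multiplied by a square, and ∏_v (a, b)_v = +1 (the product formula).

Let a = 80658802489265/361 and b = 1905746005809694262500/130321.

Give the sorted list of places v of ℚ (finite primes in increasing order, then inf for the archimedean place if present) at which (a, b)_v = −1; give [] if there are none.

[5, 11, 17, 23]

Mod squares: a ≡ 65, b ≡ 10343905. Check v ∈ {∞, 2, 5, 7, 11, 13, 17, 19, 23, 29, 37}.
v=∞: 65 > 0 and 10343905 > 0  ⇒  (a,b)_∞ = +1.
v=37: a=37^2·(≡10), b=37^3·(≡12) mod 37; (10|37)=+1, (12|37)=+1; (−1)^{2·3·18}·(+1)^3·(+1)^2 = +1.
v=17: a=17^2·(≡3), b=17^1·(≡1) mod 17; (3|17)=-1, (1|17)=+1; (−1)^{2·1·8}·(-1)^1·(+1)^2 = -1.
v=5: a=5^1·(≡3), b=5^5·(≡4) mod 5; (3|5)=-1, (4|5)=+1; (−1)^{1·5·2}·(-1)^5·(+1)^1 = -1.
v=11: a=11^2·(≡10), b=11^3·(≡1) mod 11; (10|11)=-1, (1|11)=+1; (−1)^{2·3·5}·(-1)^3·(+1)^2 = -1.
v=23: a=23^2·(≡11), b=23^3·(≡16) mod 23; (11|23)=-1, (16|23)=+1; (−1)^{2·3·11}·(-1)^3·(+1)^2 = -1.
v=19: a=19^-2·(≡18), b=19^-4·(≡4) mod 19; (18|19)=-1, (4|19)=+1; (−1)^{-2·-4·9}·(-1)^-4·(+1)^-2 = +1.
v=13: a=13^1·(≡2), b=13^1·(≡2) mod 13; (2|13)=-1, (2|13)=-1; (−1)^{1·1·6}·(-1)^1·(-1)^1 = +1.
v=2: v_2(a)=0, v_2(b)=2; units ≡ 1, 1 (mod 8); ε·ε+αω+βω = 0·0+0·0+2·0 ≡ 0  ⇒  (a,b)_2 = +1.
v=7: a=7^2·(≡4), b=7^0·(≡3) mod 7; (4|7)=+1, (3|7)=-1; (−1)^{2·0·3}·(+1)^0·(-1)^2 = +1.
v=29: a=29^0·(≡25), b=29^2·(≡12) mod 29; (25|29)=+1, (12|29)=-1; (−1)^{0·2·14}·(+1)^2·(-1)^0 = +1.
|Ram(65, 10343905)| = 4, even; anisotropic at {5, 11, 17, 23}.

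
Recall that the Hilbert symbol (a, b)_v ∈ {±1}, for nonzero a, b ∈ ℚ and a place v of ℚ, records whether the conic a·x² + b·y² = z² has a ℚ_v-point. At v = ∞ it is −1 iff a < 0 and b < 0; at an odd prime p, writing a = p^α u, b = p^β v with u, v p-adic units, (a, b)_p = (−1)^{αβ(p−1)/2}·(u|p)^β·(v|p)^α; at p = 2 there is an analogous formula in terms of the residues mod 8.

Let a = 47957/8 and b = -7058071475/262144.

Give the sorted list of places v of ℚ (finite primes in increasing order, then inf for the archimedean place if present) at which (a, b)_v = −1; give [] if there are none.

Mod squares: a ≡ 95914, b ≡ -6851. Check v ∈ {∞, 2, 5, 7, 13, 17, 29, 31}.
v=7: a=7^1·(≡5), b=7^2·(≡1) mod 7; (5|7)=-1, (1|7)=+1; (−1)^{1·2·3}·(-1)^2·(+1)^1 = +1.
v=29: a=29^0·(≡17), b=29^2·(≡23) mod 29; (17|29)=-1, (23|29)=+1; (−1)^{0·2·14}·(-1)^2·(+1)^0 = +1.
v=17: a=17^1·(≡2), b=17^1·(≡10) mod 17; (2|17)=+1, (10|17)=-1; (−1)^{1·1·8}·(+1)^1·(-1)^1 = -1.
v=13: a=13^1·(≡11), b=13^1·(≡7) mod 13; (11|13)=-1, (7|13)=-1; (−1)^{1·1·6}·(-1)^1·(-1)^1 = +1.
v=5: a=5^0·(≡4), b=5^2·(≡4) mod 5; (4|5)=+1, (4|5)=+1; (−1)^{0·2·2}·(+1)^2·(+1)^0 = +1.
v=∞: 95914 > 0 and -6851 < 0  ⇒  (a,b)_∞ = +1.
v=2: v_2(a)=-3, v_2(b)=-18; units ≡ 5, 5 (mod 8); ε·ε+αω+βω = 0·0+-3·1+-18·1 ≡ 1  ⇒  (a,b)_2 = -1.
v=31: a=31^1·(≡19), b=31^1·(≡30) mod 31; (19|31)=+1, (30|31)=-1; (−1)^{1·1·15}·(+1)^1·(-1)^1 = +1.
|Ram(95914, -6851)| = 2, even; anisotropic at {2, 17}.

[2, 17]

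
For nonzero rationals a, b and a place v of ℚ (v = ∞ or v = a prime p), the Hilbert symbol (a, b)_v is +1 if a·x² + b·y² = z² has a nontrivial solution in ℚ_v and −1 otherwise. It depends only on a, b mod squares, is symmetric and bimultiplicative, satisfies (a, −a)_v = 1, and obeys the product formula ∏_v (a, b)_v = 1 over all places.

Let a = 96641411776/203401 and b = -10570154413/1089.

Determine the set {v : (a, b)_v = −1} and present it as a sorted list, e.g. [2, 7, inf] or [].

Mod squares: a ≡ 1103011, b ≡ -157573. Check v ∈ {∞, 2, 3, 7, 11, 13, 17, 23, 31, 37, 41}.
v=2: v_2(a)=6, v_2(b)=0; units ≡ 3, 3 (mod 8); ε·ε+αω+βω = 1·1+6·1+0·1 ≡ 1  ⇒  (a,b)_2 = -1.
v=∞: 1103011 > 0 and -157573 < 0  ⇒  (a,b)_∞ = +1.
v=3: a=3^0·(≡1), b=3^-2·(≡2) mod 3; (1|3)=+1, (2|3)=-1; (−1)^{0·-2·1}·(+1)^-2·(-1)^0 = +1.
v=11: a=11^-2·(≡7), b=11^-2·(≡8) mod 11; (7|11)=-1, (8|11)=-1; (−1)^{-2·-2·5}·(-1)^-2·(-1)^-2 = +1.
v=41: a=41^-2·(≡35), b=41^0·(≡21) mod 41; (35|41)=-1, (21|41)=+1; (−1)^{-2·0·20}·(-1)^0·(+1)^-2 = +1.
v=23: a=23^1·(≡13), b=23^1·(≡2) mod 23; (13|23)=+1, (2|23)=+1; (−1)^{1·1·11}·(+1)^1·(+1)^1 = -1.
v=17: a=17^1·(≡14), b=17^1·(≡4) mod 17; (14|17)=-1, (4|17)=+1; (−1)^{1·1·8}·(-1)^1·(+1)^1 = -1.
v=31: a=31^1·(≡24), b=31^1·(≡7) mod 31; (24|31)=-1, (7|31)=+1; (−1)^{1·1·15}·(-1)^1·(+1)^1 = +1.
v=37: a=37^2·(≡9), b=37^2·(≡26) mod 37; (9|37)=+1, (26|37)=+1; (−1)^{2·2·18}·(+1)^2·(+1)^2 = +1.
v=7: a=7^1·(≡6), b=7^2·(≡4) mod 7; (6|7)=-1, (4|7)=+1; (−1)^{1·2·3}·(-1)^2·(+1)^1 = +1.
v=13: a=13^1·(≡1), b=13^1·(≡6) mod 13; (1|13)=+1, (6|13)=-1; (−1)^{1·1·6}·(+1)^1·(-1)^1 = -1.
|Ram(1103011, -157573)| = 4, even; anisotropic at {2, 13, 17, 23}.

[2, 13, 17, 23]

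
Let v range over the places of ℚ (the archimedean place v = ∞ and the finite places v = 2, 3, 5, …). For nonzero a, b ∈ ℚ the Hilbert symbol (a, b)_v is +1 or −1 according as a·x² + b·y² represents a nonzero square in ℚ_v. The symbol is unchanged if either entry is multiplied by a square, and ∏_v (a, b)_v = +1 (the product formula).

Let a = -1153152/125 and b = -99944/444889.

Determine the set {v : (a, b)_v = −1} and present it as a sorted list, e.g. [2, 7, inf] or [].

[2, 11, 13, inf]

(a, b) ≡ (-10010, -26) mod (ℚ^×)²; places V = {2, 3, 5, 7, 11, 13, 23, 29, 31, ∞}.
(a,b)_31: α=0, u≡17; β=2, v≡18 (mod 31); (17|31)=-1, (18|31)=+1; sign (−1)^0·-1^2·+1^0 = +1.
(a,b)_29: α=0, u≡23; β=-2, v≡11 (mod 29); (23|29)=+1, (11|29)=-1; sign (−1)^0·+1^-2·-1^0 = +1.
(a,b)_2: α=7, β=3; u≡3, v≡3 (mod 8); ε(u)ε(v)=1·1, αω(v)=7·1, βω(u)=3·1; sum ≡ 1  ⇒  -1.
(a,b)_13: α=1, u≡1; β=1, v≡7 (mod 13); (1|13)=+1, (7|13)=-1; sign (−1)^0·+1^1·-1^1 = -1.
(a,b)_11: α=1, u≡5; β=0, v≡7 (mod 11); (5|11)=+1, (7|11)=-1; sign (−1)^0·+1^0·-1^1 = -1.
(a,b)_∞: sgn(-10010)=−, sgn(-26)=−, so -1.
(a,b)_3: α=2, u≡1; β=0, v≡1 (mod 3); (1|3)=+1, (1|3)=+1; sign (−1)^0·+1^0·+1^2 = +1.
(a,b)_5: α=-3, u≡3; β=0, v≡4 (mod 5); (3|5)=-1, (4|5)=+1; sign (−1)^0·-1^0·+1^-3 = +1.
(a,b)_7: α=1, u≡5; β=0, v≡4 (mod 7); (5|7)=-1, (4|7)=+1; sign (−1)^0·-1^0·+1^1 = +1.
(a,b)_23: α=0, u≡16; β=-2, v≡17 (mod 23); (16|23)=+1, (17|23)=-1; sign (−1)^0·+1^-2·-1^0 = +1.
|Ram(-10010, -26)| = 4, even; anisotropic at {2, 11, 13, ∞}.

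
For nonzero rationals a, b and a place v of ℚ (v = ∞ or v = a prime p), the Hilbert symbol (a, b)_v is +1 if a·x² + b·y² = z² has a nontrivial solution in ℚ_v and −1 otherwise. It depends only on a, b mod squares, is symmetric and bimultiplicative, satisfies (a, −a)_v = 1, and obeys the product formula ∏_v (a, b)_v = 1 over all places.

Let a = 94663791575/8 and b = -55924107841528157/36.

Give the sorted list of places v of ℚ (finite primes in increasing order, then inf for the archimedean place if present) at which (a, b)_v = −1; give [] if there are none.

(a, b) ≡ (2696014, -1520093) mod (ℚ^×)²; places V = {2, 3, 5, 7, 11, 23, 29, 43, 47, 53, ∞}.
(a,b)_47: α=1, u≡39; β=2, v≡8 (mod 47); (39|47)=-1, (8|47)=+1; sign (−1)^0·-1^2·+1^1 = +1.
(a,b)_29: α=1, u≡21; β=1, v≡27 (mod 29); (21|29)=-1, (27|29)=-1; sign (−1)^0·-1^1·-1^1 = +1.
(a,b)_5: α=2, u≡1; β=0, v≡3 (mod 5); (1|5)=+1, (3|5)=-1; sign (−1)^0·+1^0·-1^2 = +1.
(a,b)_43: α=1, u≡23; β=1, v≡17 (mod 43); (23|43)=+1, (17|43)=+1; sign (−1)^1·+1^1·+1^1 = -1.
(a,b)_23: α=1, u≡21; β=1, v≡5 (mod 23); (21|23)=-1, (5|23)=-1; sign (−1)^1·-1^1·-1^1 = -1.
(a,b)_∞: sgn(2696014)=+, sgn(-1520093)=−, so +1.
(a,b)_2: α=-3, β=-2; u≡7, v≡3 (mod 8); ε(u)ε(v)=1·1, αω(v)=-3·1, βω(u)=-2·0; sum ≡ 0  ⇒  +1.
(a,b)_7: α=0, u≡3; β=2, v≡5 (mod 7); (3|7)=-1, (5|7)=-1; sign (−1)^0·-1^2·-1^0 = +1.
(a,b)_11: α=0, u≡7; β=2, v≡7 (mod 11); (7|11)=-1, (7|11)=-1; sign (−1)^0·-1^2·-1^0 = +1.
(a,b)_53: α=2, u≡9; β=3, v≡3 (mod 53); (9|53)=+1, (3|53)=-1; sign (−1)^0·+1^3·-1^2 = +1.
(a,b)_3: α=0, u≡1; β=-2, v≡1 (mod 3); (1|3)=+1, (1|3)=+1; sign (−1)^0·+1^-2·+1^0 = +1.
(2696014, -1520093 / ℚ) ramifies at {23, 43}: a division algebra.

[23, 43]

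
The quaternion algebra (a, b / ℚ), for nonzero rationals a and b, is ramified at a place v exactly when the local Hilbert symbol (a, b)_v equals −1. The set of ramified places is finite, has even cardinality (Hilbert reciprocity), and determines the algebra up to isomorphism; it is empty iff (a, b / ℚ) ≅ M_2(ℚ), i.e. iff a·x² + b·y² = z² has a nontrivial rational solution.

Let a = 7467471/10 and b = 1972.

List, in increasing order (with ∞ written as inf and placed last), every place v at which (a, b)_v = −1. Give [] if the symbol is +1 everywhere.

[2, 5, 17, 29]

(a, b) ≡ (3190, 493) mod (ℚ^×)²; places V = {2, 3, 5, 11, 17, 29, ∞}.
(a,b)_17: α=2, u≡5; β=1, v≡14 (mod 17); (5|17)=-1, (14|17)=-1; sign (−1)^0·-1^1·-1^2 = -1.
(a,b)_3: α=4, u≡1; β=0, v≡1 (mod 3); (1|3)=+1, (1|3)=+1; sign (−1)^0·+1^0·+1^4 = +1.
(a,b)_11: α=1, u≡4; β=0, v≡3 (mod 11); (4|11)=+1, (3|11)=+1; sign (−1)^0·+1^0·+1^1 = +1.
(a,b)_5: α=-1, u≡3; β=0, v≡2 (mod 5); (3|5)=-1, (2|5)=-1; sign (−1)^0·-1^0·-1^-1 = -1.
(a,b)_∞: sgn(3190)=+, sgn(493)=+, so +1.
(a,b)_29: α=1, u≡24; β=1, v≡10 (mod 29); (24|29)=+1, (10|29)=-1; sign (−1)^0·+1^1·-1^1 = -1.
(a,b)_2: α=-1, β=2; u≡3, v≡5 (mod 8); ε(u)ε(v)=1·0, αω(v)=-1·1, βω(u)=2·1; sum ≡ 1  ⇒  -1.
Ram(3190, 493) = {2, 5, 17, 29}; no ℚ_2-point on the conic.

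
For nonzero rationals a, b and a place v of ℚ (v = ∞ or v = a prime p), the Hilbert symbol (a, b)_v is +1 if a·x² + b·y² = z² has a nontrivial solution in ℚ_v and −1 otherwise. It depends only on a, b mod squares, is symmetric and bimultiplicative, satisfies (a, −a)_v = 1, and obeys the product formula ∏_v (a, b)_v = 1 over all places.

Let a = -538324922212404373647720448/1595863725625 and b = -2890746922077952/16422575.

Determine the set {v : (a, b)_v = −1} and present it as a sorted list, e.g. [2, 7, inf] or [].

[7, 37, 43, inf]

(a, b) ≡ (-43, -7940681) mod (ℚ^×)²; places V = {2, 5, 7, 13, 19, 23, 31, 37, 43, ∞}.
(a,b)_43: α=5, u≡8; β=3, v≡26 (mod 43); (8|43)=-1, (26|43)=-1; sign (−1)^1·-1^3·-1^5 = -1.
(a,b)_31: α=2, u≡25; β=1, v≡1 (mod 31); (25|31)=+1, (1|31)=+1; sign (−1)^0·+1^1·+1^2 = +1.
(a,b)_13: α=-6, u≡1; β=-4, v≡8 (mod 13); (1|13)=+1, (8|13)=-1; sign (−1)^0·+1^-4·-1^-6 = +1.
(a,b)_5: α=-4, u≡2; β=-2, v≡1 (mod 5); (2|5)=-1, (1|5)=+1; sign (−1)^0·-1^-2·+1^-4 = +1.
(a,b)_19: α=2, u≡2; β=2, v≡10 (mod 19); (2|19)=-1, (10|19)=-1; sign (−1)^0·-1^2·-1^2 = +1.
(a,b)_7: α=6, u≡6; β=3, v≡2 (mod 7); (6|7)=-1, (2|7)=+1; sign (−1)^0·-1^3·+1^6 = -1.
(a,b)_23: α=-2, u≡2; β=-1, v≡9 (mod 23); (2|23)=+1, (9|23)=+1; sign (−1)^0·+1^-1·+1^-2 = +1.
(a,b)_37: α=2, u≡31; β=1, v≡14 (mod 37); (31|37)=-1, (14|37)=-1; sign (−1)^0·-1^1·-1^2 = -1.
(a,b)_∞: sgn(-43)=−, sgn(-7940681)=−, so -1.
(a,b)_2: α=16, β=8; u≡5, v≡7 (mod 8); ε(u)ε(v)=0·1, αω(v)=16·0, βω(u)=8·1; sum ≡ 0  ⇒  +1.
|Ram(-43, -7940681)| = 4, even; anisotropic at {7, 37, 43, ∞}.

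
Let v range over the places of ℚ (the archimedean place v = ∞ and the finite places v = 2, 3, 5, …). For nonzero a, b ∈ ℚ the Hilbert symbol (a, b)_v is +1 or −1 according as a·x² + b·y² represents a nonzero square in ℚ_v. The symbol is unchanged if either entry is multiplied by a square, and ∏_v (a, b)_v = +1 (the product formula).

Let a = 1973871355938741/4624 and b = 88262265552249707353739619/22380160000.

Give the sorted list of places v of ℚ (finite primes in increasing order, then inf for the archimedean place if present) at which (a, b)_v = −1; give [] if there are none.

[3, 31]

Mod squares: a ≡ 29, b ≡ 651. Check v ∈ {∞, 2, 3, 5, 7, 11, 17, 19, 23, 29, 31}.
v=19: a=19^2·(≡18), b=19^4·(≡5) mod 19; (18|19)=-1, (5|19)=+1; (−1)^{2·4·9}·(-1)^4·(+1)^2 = +1.
v=11: a=11^0·(≡7), b=11^-2·(≡8) mod 11; (7|11)=-1, (8|11)=-1; (−1)^{0·-2·5}·(-1)^-2·(-1)^0 = +1.
v=29: a=29^3·(≡23), b=29^4·(≡24) mod 29; (23|29)=+1, (24|29)=+1; (−1)^{3·4·14}·(+1)^4·(+1)^3 = +1.
v=3: a=3^2·(≡2), b=3^11·(≡1) mod 3; (2|3)=-1, (1|3)=+1; (−1)^{2·11·1}·(-1)^11·(+1)^2 = -1.
v=5: a=5^0·(≡4), b=5^-4·(≡4) mod 5; (4|5)=+1, (4|5)=+1; (−1)^{0·-4·2}·(+1)^-4·(+1)^0 = +1.
v=31: a=31^2·(≡17), b=31^3·(≡3) mod 31; (17|31)=-1, (3|31)=-1; (−1)^{2·3·15}·(-1)^3·(-1)^2 = -1.
v=2: v_2(a)=-4, v_2(b)=-10; units ≡ 5, 3 (mod 8); ε·ε+αω+βω = 0·1+-4·1+-10·1 ≡ 0  ⇒  (a,b)_2 = +1.
v=23: a=23^2·(≡18), b=23^2·(≡7) mod 23; (18|23)=+1, (7|23)=-1; (−1)^{2·2·11}·(+1)^2·(-1)^2 = +1.
v=17: a=17^-2·(≡10), b=17^-2·(≡10) mod 17; (10|17)=-1, (10|17)=-1; (−1)^{-2·-2·8}·(-1)^-2·(-1)^-2 = +1.
v=7: a=7^2·(≡2), b=7^3·(≡1) mod 7; (2|7)=+1, (1|7)=+1; (−1)^{2·3·3}·(+1)^3·(+1)^2 = +1.
v=∞: 29 > 0 and 651 > 0  ⇒  (a,b)_∞ = +1.
(29, 651 / ℚ) ramifies at {3, 31}: a division algebra.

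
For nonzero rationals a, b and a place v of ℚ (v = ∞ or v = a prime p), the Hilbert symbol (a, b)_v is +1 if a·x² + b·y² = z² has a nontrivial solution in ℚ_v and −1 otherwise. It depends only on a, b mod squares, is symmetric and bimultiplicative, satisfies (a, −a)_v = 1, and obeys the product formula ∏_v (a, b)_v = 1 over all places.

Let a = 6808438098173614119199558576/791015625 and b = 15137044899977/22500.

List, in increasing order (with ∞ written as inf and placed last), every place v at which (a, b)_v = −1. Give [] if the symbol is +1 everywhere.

(a, b) ≡ (91, 21814793) mod (ℚ^×)²; places V = {2, 3, 5, 7, 11, 13, 17, 19, 31, 37, ∞}.
(a,b)_5: α=-10, u≡1; β=-4, v≡2 (mod 5); (1|5)=+1, (2|5)=-1; sign (−1)^0·+1^-4·-1^-10 = +1.
(a,b)_19: α=2, u≡18; β=1, v≡10 (mod 19); (18|19)=-1, (10|19)=-1; sign (−1)^0·-1^1·-1^2 = -1.
(a,b)_∞: sgn(91)=+, sgn(21814793)=+, so +1.
(a,b)_37: α=2, u≡5; β=1, v≡32 (mod 37); (5|37)=-1, (32|37)=-1; sign (−1)^0·-1^1·-1^2 = -1.
(a,b)_7: α=9, u≡6; β=5, v≡6 (mod 7); (6|7)=-1, (6|7)=-1; sign (−1)^1·-1^5·-1^9 = -1.
(a,b)_13: α=3, u≡2; β=1, v≡6 (mod 13); (2|13)=-1, (6|13)=-1; sign (−1)^0·-1^1·-1^3 = +1.
(a,b)_3: α=-4, u≡1; β=-2, v≡2 (mod 3); (1|3)=+1, (2|3)=-1; sign (−1)^0·+1^-2·-1^-4 = +1.
(a,b)_17: α=4, u≡6; β=2, v≡16 (mod 17); (6|17)=-1, (16|17)=+1; sign (−1)^0·-1^2·+1^4 = +1.
(a,b)_2: α=4, β=-2; u≡3, v≡1 (mod 8); ε(u)ε(v)=1·0, αω(v)=4·0, βω(u)=-2·1; sum ≡ 0  ⇒  +1.
(a,b)_11: α=2, u≡9; β=1, v≡2 (mod 11); (9|11)=+1, (2|11)=-1; sign (−1)^0·+1^1·-1^2 = +1.
(a,b)_31: α=2, u≡29; β=1, v≡23 (mod 31); (29|31)=-1, (23|31)=-1; sign (−1)^0·-1^1·-1^2 = -1.
Ram(91, 21814793) = {7, 19, 31, 37}; no ℚ_7-point on the conic.

[7, 19, 31, 37]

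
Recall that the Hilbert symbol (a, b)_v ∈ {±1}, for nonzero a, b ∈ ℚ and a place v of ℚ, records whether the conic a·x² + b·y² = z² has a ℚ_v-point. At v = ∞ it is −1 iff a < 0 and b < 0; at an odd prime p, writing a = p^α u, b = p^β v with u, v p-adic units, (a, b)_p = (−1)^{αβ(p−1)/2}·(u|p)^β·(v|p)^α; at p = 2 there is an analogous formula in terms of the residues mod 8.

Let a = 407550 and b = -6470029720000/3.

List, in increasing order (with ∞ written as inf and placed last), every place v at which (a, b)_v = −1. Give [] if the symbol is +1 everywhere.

[7, 13]

Mod squares: a ≡ 16302, b ≡ -21. Check v ∈ {∞, 2, 3, 5, 7, 11, 13, 19, 23}.
v=5: a=5^2·(≡2), b=5^4·(≡1) mod 5; (2|5)=-1, (1|5)=+1; (−1)^{2·4·2}·(-1)^4·(+1)^2 = +1.
v=23: a=23^0·(≡13), b=23^2·(≡18) mod 23; (13|23)=+1, (18|23)=+1; (−1)^{0·2·11}·(+1)^2·(+1)^0 = +1.
v=∞: 16302 > 0 and -21 < 0  ⇒  (a,b)_∞ = +1.
v=7: a=7^0·(≡3), b=7^1·(≡2) mod 7; (3|7)=-1, (2|7)=+1; (−1)^{0·1·3}·(-1)^1·(+1)^0 = -1.
v=11: a=11^1·(≡2), b=11^2·(≡4) mod 11; (2|11)=-1, (4|11)=+1; (−1)^{1·2·5}·(-1)^2·(+1)^1 = +1.
v=3: a=3^1·(≡1), b=3^-1·(≡2) mod 3; (1|3)=+1, (2|3)=-1; (−1)^{1·-1·1}·(+1)^-1·(-1)^1 = +1.
v=13: a=13^1·(≡7), b=13^0·(≡8) mod 13; (7|13)=-1, (8|13)=-1; (−1)^{1·0·6}·(-1)^0·(-1)^1 = -1.
v=2: v_2(a)=1, v_2(b)=6; units ≡ 7, 3 (mod 8); ε·ε+αω+βω = 1·1+1·1+6·0 ≡ 0  ⇒  (a,b)_2 = +1.
v=19: a=19^1·(≡18), b=19^2·(≡17) mod 19; (18|19)=-1, (17|19)=+1; (−1)^{1·2·9}·(-1)^2·(+1)^1 = +1.
(16302, -21 / ℚ) ramifies at {7, 13}: a division algebra.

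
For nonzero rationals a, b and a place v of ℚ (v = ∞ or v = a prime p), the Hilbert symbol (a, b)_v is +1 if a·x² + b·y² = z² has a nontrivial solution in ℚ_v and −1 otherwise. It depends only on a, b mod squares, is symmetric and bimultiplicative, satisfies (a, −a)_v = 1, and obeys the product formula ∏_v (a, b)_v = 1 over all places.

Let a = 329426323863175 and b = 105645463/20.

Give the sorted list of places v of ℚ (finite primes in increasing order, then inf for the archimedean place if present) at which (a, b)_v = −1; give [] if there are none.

[2, 5, 7, 11, 17, 23]

(a, b) ≡ (7, 4365515) mod (ℚ^×)²; places V = {2, 5, 7, 11, 17, 23, 29, ∞}.
(a,b)_∞: sgn(7)=+, sgn(4365515)=+, so +1.
(a,b)_5: α=2, u≡2; β=-1, v≡2 (mod 5); (2|5)=-1, (2|5)=-1; sign (−1)^0·-1^-1·-1^2 = -1.
(a,b)_29: α=2, u≡28; β=1, v≡23 (mod 29); (28|29)=+1, (23|29)=+1; sign (−1)^0·+1^1·+1^2 = +1.
(a,b)_7: α=1, u≡2; β=1, v≡1 (mod 7); (2|7)=+1, (1|7)=+1; sign (−1)^1·+1^1·+1^1 = -1.
(a,b)_11: α=4, u≡7; β=3, v≡7 (mod 11); (7|11)=-1, (7|11)=-1; sign (−1)^0·-1^3·-1^4 = -1.
(a,b)_23: α=2, u≡7; β=1, v≡1 (mod 23); (7|23)=-1, (1|23)=+1; sign (−1)^0·-1^1·+1^2 = -1.
(a,b)_17: α=2, u≡14; β=1, v≡7 (mod 17); (14|17)=-1, (7|17)=-1; sign (−1)^0·-1^1·-1^2 = -1.
(a,b)_2: α=0, β=-2; u≡7, v≡3 (mod 8); ε(u)ε(v)=1·1, αω(v)=0·1, βω(u)=-2·0; sum ≡ 1  ⇒  -1.
Ram(7, 4365515) = {2, 5, 7, 11, 17, 23}; no ℚ_2-point on the conic.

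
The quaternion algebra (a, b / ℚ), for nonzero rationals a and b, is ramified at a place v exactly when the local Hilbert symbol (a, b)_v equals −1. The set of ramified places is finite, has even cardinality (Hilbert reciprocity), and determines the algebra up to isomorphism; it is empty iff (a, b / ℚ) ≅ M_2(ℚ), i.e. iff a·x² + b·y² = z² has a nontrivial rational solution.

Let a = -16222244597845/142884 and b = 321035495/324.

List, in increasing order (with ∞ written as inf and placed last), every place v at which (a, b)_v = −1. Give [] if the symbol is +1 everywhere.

[2, 11, 19, 23]

Mod squares: a ≡ -502645, b ≡ 889295. Check v ∈ {∞, 2, 3, 5, 7, 11, 13, 19, 23, 37}.
v=3: a=3^-6·(≡2), b=3^-4·(≡2) mod 3; (2|3)=-1, (2|3)=-1; (−1)^{-6·-4·1}·(-1)^-4·(-1)^-6 = +1.
v=13: a=13^3·(≡3), b=13^0·(≡12) mod 13; (3|13)=+1, (12|13)=+1; (−1)^{3·0·6}·(+1)^0·(+1)^3 = +1.
v=37: a=37^1·(≡18), b=37^1·(≡22) mod 37; (18|37)=-1, (22|37)=-1; (−1)^{1·1·18}·(-1)^1·(-1)^1 = +1.
v=5: a=5^1·(≡4), b=5^1·(≡1) mod 5; (4|5)=+1, (1|5)=+1; (−1)^{1·1·2}·(+1)^1·(+1)^1 = +1.
v=7: a=7^-2·(≡2), b=7^0·(≡2) mod 7; (2|7)=+1, (2|7)=+1; (−1)^{-2·0·3}·(+1)^0·(+1)^-2 = +1.
v=11: a=11^1·(≡6), b=11^1·(≡2) mod 11; (6|11)=-1, (2|11)=-1; (−1)^{1·1·5}·(-1)^1·(-1)^1 = -1.
v=19: a=19^3·(≡18), b=19^3·(≡8) mod 19; (18|19)=-1, (8|19)=-1; (−1)^{3·3·9}·(-1)^3·(-1)^3 = -1.
v=23: a=23^2·(≡21), b=23^1·(≡16) mod 23; (21|23)=-1, (16|23)=+1; (−1)^{2·1·11}·(-1)^1·(+1)^2 = -1.
v=∞: -502645 < 0 and 889295 > 0  ⇒  (a,b)_∞ = +1.
v=2: v_2(a)=-2, v_2(b)=-2; units ≡ 3, 7 (mod 8); ε·ε+αω+βω = 1·1+-2·0+-2·1 ≡ 1  ⇒  (a,b)_2 = -1.
(-502645, 889295 / ℚ) ramifies at {2, 11, 19, 23}: a division algebra.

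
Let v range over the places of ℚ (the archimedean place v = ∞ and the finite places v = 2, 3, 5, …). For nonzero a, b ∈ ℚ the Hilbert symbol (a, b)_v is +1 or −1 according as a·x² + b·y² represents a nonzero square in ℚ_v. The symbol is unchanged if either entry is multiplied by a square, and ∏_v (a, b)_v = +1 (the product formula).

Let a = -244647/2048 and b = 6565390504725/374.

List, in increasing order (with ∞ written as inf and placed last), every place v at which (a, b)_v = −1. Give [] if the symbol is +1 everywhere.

(a, b) ≡ (-54366, 581173029294) mod (ℚ^×)²; places V = {2, 3, 5, 11, 13, 17, 23, 29, 31, 41, 47, ∞}.
(a,b)_11: α=0, u≡2; β=-1, v≡8 (mod 11); (2|11)=-1, (8|11)=-1; sign (−1)^0·-1^-1·-1^0 = -1.
(a,b)_23: α=0, u≡4; β=1, v≡18 (mod 23); (4|23)=+1, (18|23)=+1; sign (−1)^0·+1^1·+1^0 = +1.
(a,b)_3: α=3, u≡1; β=1, v≡2 (mod 3); (1|3)=+1, (2|3)=-1; sign (−1)^1·+1^1·-1^3 = +1.
(a,b)_31: α=0, u≡18; β=1, v≡28 (mod 31); (18|31)=+1, (28|31)=+1; sign (−1)^0·+1^1·+1^0 = +1.
(a,b)_29: α=0, u≡24; β=1, v≡18 (mod 29); (24|29)=+1, (18|29)=-1; sign (−1)^0·+1^1·-1^0 = +1.
(a,b)_5: α=0, u≡1; β=2, v≡1 (mod 5); (1|5)=+1, (1|5)=+1; sign (−1)^0·+1^2·+1^0 = +1.
(a,b)_13: α=1, u≡10; β=3, v≡8 (mod 13); (10|13)=+1, (8|13)=-1; sign (−1)^0·+1^3·-1^1 = -1.
(a,b)_47: α=0, u≡10; β=1, v≡16 (mod 47); (10|47)=-1, (16|47)=+1; sign (−1)^0·-1^1·+1^0 = -1.
(a,b)_41: α=1, u≡11; β=1, v≡36 (mod 41); (11|41)=-1, (36|41)=+1; sign (−1)^0·-1^1·+1^1 = -1.
(a,b)_∞: sgn(-54366)=−, sgn(581173029294)=+, so +1.
(a,b)_17: α=1, u≡1; β=-1, v≡15 (mod 17); (1|17)=+1, (15|17)=+1; sign (−1)^0·+1^-1·+1^1 = +1.
(a,b)_2: α=-11, β=-1; u≡1, v≡7 (mod 8); ε(u)ε(v)=0·1, αω(v)=-11·0, βω(u)=-1·0; sum ≡ 0  ⇒  +1.
|Ram(-54366, 581173029294)| = 4, even; anisotropic at {11, 13, 41, 47}.

[11, 13, 41, 47]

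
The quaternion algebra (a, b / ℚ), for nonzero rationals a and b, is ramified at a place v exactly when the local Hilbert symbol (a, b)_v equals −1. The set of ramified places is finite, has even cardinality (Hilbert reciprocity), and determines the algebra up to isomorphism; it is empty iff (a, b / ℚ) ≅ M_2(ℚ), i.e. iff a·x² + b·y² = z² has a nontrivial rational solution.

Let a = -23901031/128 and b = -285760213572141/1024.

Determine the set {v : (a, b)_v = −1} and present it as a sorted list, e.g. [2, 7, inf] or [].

[2, 7, 17, inf]

(a, b) ≡ (-49742, -2261) mod (ℚ^×)²; places V = {2, 3, 7, 11, 17, 19, 31, ∞}.
(a,b)_7: α=1, u≡3; β=3, v≡5 (mod 7); (3|7)=-1, (5|7)=-1; sign (−1)^1·-1^3·-1^1 = -1.
(a,b)_19: α=1, u≡7; β=3, v≡2 (mod 19); (7|19)=+1, (2|19)=-1; sign (−1)^1·+1^3·-1^1 = +1.
(a,b)_11: α=1, u≡6; β=2, v≡5 (mod 11); (6|11)=-1, (5|11)=+1; sign (−1)^0·-1^2·+1^1 = +1.
(a,b)_17: α=1, u≡16; β=1, v≡6 (mod 17); (16|17)=+1, (6|17)=-1; sign (−1)^0·+1^1·-1^1 = -1.
(a,b)_31: α=2, u≡21; β=0, v≡2 (mod 31); (21|31)=-1, (2|31)=+1; sign (−1)^0·-1^0·+1^2 = +1.
(a,b)_2: α=-7, β=-10; u≡1, v≡3 (mod 8); ε(u)ε(v)=0·1, αω(v)=-7·1, βω(u)=-10·0; sum ≡ 1  ⇒  -1.
(a,b)_∞: sgn(-49742)=−, sgn(-2261)=−, so -1.
(a,b)_3: α=0, u≡1; β=10, v≡1 (mod 3); (1|3)=+1, (1|3)=+1; sign (−1)^0·+1^10·+1^0 = +1.
|Ram(-49742, -2261)| = 4, even; anisotropic at {2, 7, 17, ∞}.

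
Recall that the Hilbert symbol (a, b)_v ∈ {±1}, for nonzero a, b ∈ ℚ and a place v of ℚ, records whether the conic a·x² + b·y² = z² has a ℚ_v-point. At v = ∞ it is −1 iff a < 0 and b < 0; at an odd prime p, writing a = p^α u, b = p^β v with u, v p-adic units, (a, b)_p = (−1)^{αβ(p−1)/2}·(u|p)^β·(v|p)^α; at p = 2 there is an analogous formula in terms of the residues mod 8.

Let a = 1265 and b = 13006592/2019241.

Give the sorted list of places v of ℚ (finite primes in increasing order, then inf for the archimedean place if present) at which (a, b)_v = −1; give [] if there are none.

[5, 23]

(a, b) ≡ (1265, 23) mod (ℚ^×)²; places V = {2, 5, 7, 11, 23, 29, 47, ∞}.
(a,b)_2: α=0, β=8; u≡1, v≡7 (mod 8); ε(u)ε(v)=0·1, αω(v)=0·0, βω(u)=8·0; sum ≡ 0  ⇒  +1.
(a,b)_29: α=0, u≡18; β=-2, v≡4 (mod 29); (18|29)=-1, (4|29)=+1; sign (−1)^0·-1^-2·+1^0 = +1.
(a,b)_23: α=1, u≡9; β=1, v≡13 (mod 23); (9|23)=+1, (13|23)=+1; sign (−1)^1·+1^1·+1^1 = -1.
(a,b)_47: α=0, u≡43; β=2, v≡44 (mod 47); (43|47)=-1, (44|47)=-1; sign (−1)^0·-1^2·-1^0 = +1.
(a,b)_11: α=1, u≡5; β=0, v≡4 (mod 11); (5|11)=+1, (4|11)=+1; sign (−1)^0·+1^0·+1^1 = +1.
(a,b)_5: α=1, u≡3; β=0, v≡2 (mod 5); (3|5)=-1, (2|5)=-1; sign (−1)^0·-1^0·-1^1 = -1.
(a,b)_7: α=0, u≡5; β=-4, v≡4 (mod 7); (5|7)=-1, (4|7)=+1; sign (−1)^0·-1^-4·+1^0 = +1.
(a,b)_∞: sgn(1265)=+, sgn(23)=+, so +1.
|Ram(1265, 23)| = 2, even; anisotropic at {5, 23}.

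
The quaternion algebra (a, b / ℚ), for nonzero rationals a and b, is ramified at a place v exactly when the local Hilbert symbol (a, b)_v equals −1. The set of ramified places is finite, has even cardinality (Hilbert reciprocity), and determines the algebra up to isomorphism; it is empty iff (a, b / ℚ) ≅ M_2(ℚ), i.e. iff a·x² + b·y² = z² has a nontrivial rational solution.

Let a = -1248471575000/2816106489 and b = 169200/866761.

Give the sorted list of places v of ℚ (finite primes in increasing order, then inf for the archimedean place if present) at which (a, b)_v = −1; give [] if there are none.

[5, 13]

Mod squares: a ≡ -226070, b ≡ 47. Check v ∈ {∞, 2, 3, 5, 7, 13, 19, 37, 47}.
v=19: a=19^-4·(≡9), b=19^-2·(≡17) mod 19; (9|19)=+1, (17|19)=+1; (−1)^{-4·-2·9}·(+1)^-2·(+1)^-4 = +1.
v=13: a=13^1·(≡10), b=13^0·(≡8) mod 13; (10|13)=+1, (8|13)=-1; (−1)^{1·0·6}·(+1)^0·(-1)^1 = -1.
v=37: a=37^1·(≡17), b=37^0·(≡1) mod 37; (17|37)=-1, (1|37)=+1; (−1)^{1·0·18}·(-1)^0·(+1)^1 = +1.
v=3: a=3^-2·(≡1), b=3^2·(≡2) mod 3; (1|3)=+1, (2|3)=-1; (−1)^{-2·2·1}·(+1)^2·(-1)^-2 = +1.
v=5: a=5^5·(≡4), b=5^2·(≡3) mod 5; (4|5)=+1, (3|5)=-1; (−1)^{5·2·2}·(+1)^2·(-1)^5 = -1.
v=47: a=47^3·(≡38), b=47^1·(≡34) mod 47; (38|47)=-1, (34|47)=+1; (−1)^{3·1·23}·(-1)^1·(+1)^3 = +1.
v=7: a=7^-4·(≡2), b=7^-4·(≡6) mod 7; (2|7)=+1, (6|7)=-1; (−1)^{-4·-4·3}·(+1)^-4·(-1)^-4 = +1.
v=∞: -226070 < 0 and 47 > 0  ⇒  (a,b)_∞ = +1.
v=2: v_2(a)=3, v_2(b)=4; units ≡ 5, 7 (mod 8); ε·ε+αω+βω = 0·1+3·0+4·1 ≡ 0  ⇒  (a,b)_2 = +1.
(-226070, 47 / ℚ) ramifies at {5, 13}: a division algebra.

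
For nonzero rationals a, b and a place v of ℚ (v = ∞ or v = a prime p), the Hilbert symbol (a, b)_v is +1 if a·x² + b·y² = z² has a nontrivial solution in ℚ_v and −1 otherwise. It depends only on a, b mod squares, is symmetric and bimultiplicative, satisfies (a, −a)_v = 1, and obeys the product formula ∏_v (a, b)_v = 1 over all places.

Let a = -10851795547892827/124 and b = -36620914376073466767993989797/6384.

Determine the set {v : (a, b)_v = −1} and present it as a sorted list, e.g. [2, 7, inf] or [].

[3, 7, 17, 29, 31, 37, 43, inf]

Mod squares: a ≡ -24315253, b ≡ -14763. Check v ∈ {∞, 2, 3, 7, 11, 17, 19, 29, 31, 37, 43}.
v=19: a=19^0·(≡1), b=19^-1·(≡2) mod 19; (1|19)=+1, (2|19)=-1; (−1)^{0·-1·9}·(+1)^-1·(-1)^0 = +1.
v=37: a=37^3·(≡27), b=37^5·(≡18) mod 37; (27|37)=+1, (18|37)=-1; (−1)^{3·5·18}·(+1)^5·(-1)^3 = -1.
v=43: a=43^1·(≡7), b=43^2·(≡12) mod 43; (7|43)=-1, (12|43)=-1; (−1)^{1·2·21}·(-1)^2·(-1)^1 = -1.
v=17: a=17^5·(≡10), b=17^6·(≡11) mod 17; (10|17)=-1, (11|17)=-1; (−1)^{5·6·8}·(-1)^6·(-1)^5 = -1.
v=29: a=29^1·(≡23), b=29^2·(≡2) mod 29; (23|29)=+1, (2|29)=-1; (−1)^{1·2·14}·(+1)^2·(-1)^1 = -1.
v=3: a=3^0·(≡2), b=3^-1·(≡2) mod 3; (2|3)=-1, (2|3)=-1; (−1)^{0·-1·1}·(-1)^-1·(-1)^0 = -1.
v=2: v_2(a)=-2, v_2(b)=-4; units ≡ 3, 5 (mod 8); ε·ε+αω+βω = 1·0+-2·1+-4·1 ≡ 0  ⇒  (a,b)_2 = +1.
v=7: a=7^0·(≡5), b=7^-1·(≡5) mod 7; (5|7)=-1, (5|7)=-1; (−1)^{0·-1·3}·(-1)^-1·(-1)^0 = -1.
v=11: a=11^2·(≡1), b=11^4·(≡8) mod 11; (1|11)=+1, (8|11)=-1; (−1)^{2·4·5}·(+1)^4·(-1)^2 = +1.
v=31: a=31^-1·(≡3), b=31^2·(≡15) mod 31; (3|31)=-1, (15|31)=-1; (−1)^{-1·2·15}·(-1)^2·(-1)^-1 = -1.
v=∞: -24315253 < 0 and -14763 < 0  ⇒  (a,b)_∞ = -1.
|Ram(-24315253, -14763)| = 8, even; anisotropic at {3, 7, 17, 29, 31, 37, 43, ∞}.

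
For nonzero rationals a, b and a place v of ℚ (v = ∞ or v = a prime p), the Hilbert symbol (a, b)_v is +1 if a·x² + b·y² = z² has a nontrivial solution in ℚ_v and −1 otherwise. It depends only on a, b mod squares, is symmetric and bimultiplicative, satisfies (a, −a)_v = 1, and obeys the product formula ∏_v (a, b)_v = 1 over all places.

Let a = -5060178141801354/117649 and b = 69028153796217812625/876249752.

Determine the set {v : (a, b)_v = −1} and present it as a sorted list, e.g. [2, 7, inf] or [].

Mod squares: a ≡ -38874, b ≡ 6661590. Check v ∈ {∞, 2, 3, 5, 7, 11, 13, 19, 29, 31}.
v=29: a=29^4·(≡10), b=29^5·(≡25) mod 29; (10|29)=-1, (25|29)=+1; (−1)^{4·5·14}·(-1)^5·(+1)^4 = -1.
v=3: a=3^3·(≡2), b=3^3·(≡2) mod 3; (2|3)=-1, (2|3)=-1; (−1)^{3·3·1}·(-1)^3·(-1)^3 = -1.
v=2: v_2(a)=1, v_2(b)=-3; units ≡ 3, 3 (mod 8); ε·ε+αω+βω = 1·1+1·1+-3·1 ≡ 1  ⇒  (a,b)_2 = -1.
v=19: a=19^1·(≡5), b=19^-1·(≡2) mod 19; (5|19)=+1, (2|19)=-1; (−1)^{1·-1·9}·(+1)^-1·(-1)^1 = +1.
v=5: a=5^0·(≡4), b=5^3·(≡3) mod 5; (4|5)=+1, (3|5)=-1; (−1)^{0·3·2}·(+1)^3·(-1)^0 = +1.
v=∞: -38874 < 0 and 6661590 > 0  ⇒  (a,b)_∞ = +1.
v=11: a=11^3·(≡7), b=11^4·(≡3) mod 11; (7|11)=-1, (3|11)=+1; (−1)^{3·4·5}·(-1)^4·(+1)^3 = +1.
v=7: a=7^-6·(≡2), b=7^-8·(≡6) mod 7; (2|7)=+1, (6|7)=-1; (−1)^{-6·-8·3}·(+1)^-8·(-1)^-6 = +1.
v=13: a=13^2·(≡3), b=13^3·(≡1) mod 13; (3|13)=+1, (1|13)=+1; (−1)^{2·3·6}·(+1)^3·(+1)^2 = +1.
v=31: a=31^1·(≡26), b=31^1·(≡11) mod 31; (26|31)=-1, (11|31)=-1; (−1)^{1·1·15}·(-1)^1·(-1)^1 = -1.
|Ram(-38874, 6661590)| = 4, even; anisotropic at {2, 3, 29, 31}.

[2, 3, 29, 31]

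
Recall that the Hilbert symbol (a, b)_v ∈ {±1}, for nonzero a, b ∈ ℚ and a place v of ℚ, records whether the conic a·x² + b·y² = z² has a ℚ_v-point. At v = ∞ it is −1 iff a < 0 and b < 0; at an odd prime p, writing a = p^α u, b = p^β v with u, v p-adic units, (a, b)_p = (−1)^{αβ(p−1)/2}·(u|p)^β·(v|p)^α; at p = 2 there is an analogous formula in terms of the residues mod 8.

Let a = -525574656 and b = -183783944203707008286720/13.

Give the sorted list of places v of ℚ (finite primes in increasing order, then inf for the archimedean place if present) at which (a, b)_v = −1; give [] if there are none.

(a, b) ≡ (-25346, -34597290) mod (ℚ^×)²; places V = {2, 3, 5, 7, 13, 19, 23, 29, ∞}.
(a,b)_19: α=1, u≡10; β=3, v≡2 (mod 19); (10|19)=-1, (2|19)=-1; sign (−1)^1·-1^3·-1^1 = -1.
(a,b)_7: α=0, u≡2; β=1, v≡6 (mod 7); (2|7)=+1, (6|7)=-1; sign (−1)^0·+1^1·-1^0 = +1.
(a,b)_23: α=1, u≡3; β=3, v≡16 (mod 23); (3|23)=+1, (16|23)=+1; sign (−1)^1·+1^3·+1^1 = -1.
(a,b)_∞: sgn(-25346)=−, sgn(-34597290)=−, so -1.
(a,b)_3: α=4, u≡1; β=9, v≡2 (mod 3); (1|3)=+1, (2|3)=-1; sign (−1)^0·+1^9·-1^4 = +1.
(a,b)_29: α=1, u≡25; β=3, v≡18 (mod 29); (25|29)=+1, (18|29)=-1; sign (−1)^0·+1^3·-1^1 = -1.
(a,b)_13: α=0, u≡4; β=-1, v≡3 (mod 13); (4|13)=+1, (3|13)=+1; sign (−1)^0·+1^-1·+1^0 = +1.
(a,b)_2: α=9, β=17; u≡7, v≡3 (mod 8); ε(u)ε(v)=1·1, αω(v)=9·1, βω(u)=17·0; sum ≡ 0  ⇒  +1.
(a,b)_5: α=0, u≡4; β=1, v≡2 (mod 5); (4|5)=+1, (2|5)=-1; sign (−1)^0·+1^1·-1^0 = +1.
(-25346, -34597290 / ℚ) ramifies at {19, 23, 29, ∞}: a division algebra.

[19, 23, 29, inf]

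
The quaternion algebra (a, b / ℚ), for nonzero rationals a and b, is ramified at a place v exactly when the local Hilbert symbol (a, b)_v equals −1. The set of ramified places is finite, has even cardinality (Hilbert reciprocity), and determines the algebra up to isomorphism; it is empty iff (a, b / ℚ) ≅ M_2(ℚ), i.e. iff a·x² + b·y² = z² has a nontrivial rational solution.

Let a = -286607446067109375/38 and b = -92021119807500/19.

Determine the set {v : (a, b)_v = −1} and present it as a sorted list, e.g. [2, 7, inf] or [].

[2, 3, 5, 13, 17, inf]

Mod squares: a ≡ -9690, b ≡ -96577. Check v ∈ {∞, 2, 3, 5, 13, 17, 19, 23}.
v=17: a=17^1·(≡2), b=17^1·(≡11) mod 17; (2|17)=+1, (11|17)=-1; (−1)^{1·1·8}·(+1)^1·(-1)^1 = -1.
v=∞: -9690 < 0 and -96577 < 0  ⇒  (a,b)_∞ = -1.
v=2: v_2(a)=-1, v_2(b)=2; units ≡ 3, 7 (mod 8); ε·ε+αω+βω = 1·1+-1·0+2·1 ≡ 1  ⇒  (a,b)_2 = -1.
v=23: a=23^4·(≡2), b=23^3·(≡17) mod 23; (2|23)=+1, (17|23)=-1; (−1)^{4·3·11}·(+1)^3·(-1)^4 = +1.
v=3: a=3^3·(≡1), b=3^4·(≡2) mod 3; (1|3)=+1, (2|3)=-1; (−1)^{3·4·1}·(+1)^4·(-1)^3 = -1.
v=5: a=5^7·(≡2), b=5^4·(≡2) mod 5; (2|5)=-1, (2|5)=-1; (−1)^{7·4·2}·(-1)^4·(-1)^7 = -1.
v=19: a=19^-1·(≡10), b=19^-1·(≡6) mod 19; (10|19)=-1, (6|19)=+1; (−1)^{-1·-1·9}·(-1)^-1·(+1)^-1 = +1.
v=13: a=13^4·(≡5), b=13^3·(≡8) mod 13; (5|13)=-1, (8|13)=-1; (−1)^{4·3·6}·(-1)^3·(-1)^4 = -1.
|Ram(-9690, -96577)| = 6, even; anisotropic at {2, 3, 5, 13, 17, ∞}.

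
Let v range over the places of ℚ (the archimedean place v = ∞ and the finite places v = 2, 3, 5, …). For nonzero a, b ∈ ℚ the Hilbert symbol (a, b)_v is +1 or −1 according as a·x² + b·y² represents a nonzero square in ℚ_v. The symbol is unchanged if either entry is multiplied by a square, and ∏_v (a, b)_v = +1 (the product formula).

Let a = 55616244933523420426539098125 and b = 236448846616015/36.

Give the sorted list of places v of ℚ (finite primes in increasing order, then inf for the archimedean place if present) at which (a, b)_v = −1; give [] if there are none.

Mod squares: a ≡ 11077, b ≡ 1814357215. Check v ∈ {∞, 2, 3, 5, 11, 13, 17, 19, 41, 47, 53}.
v=3: a=3^0·(≡1), b=3^-2·(≡1) mod 3; (1|3)=+1, (1|3)=+1; (−1)^{0·-2·1}·(+1)^-2·(+1)^0 = +1.
v=17: a=17^2·(≡6), b=17^1·(≡3) mod 17; (6|17)=-1, (3|17)=-1; (−1)^{2·1·8}·(-1)^1·(-1)^2 = -1.
v=11: a=11^3·(≡2), b=11^1·(≡7) mod 11; (2|11)=-1, (7|11)=-1; (−1)^{3·1·5}·(-1)^1·(-1)^3 = -1.
v=13: a=13^2·(≡10), b=13^0·(≡2) mod 13; (10|13)=+1, (2|13)=-1; (−1)^{2·0·6}·(+1)^0·(-1)^2 = +1.
v=19: a=19^5·(≡14), b=19^5·(≡7) mod 19; (14|19)=-1, (7|19)=+1; (−1)^{5·5·9}·(-1)^5·(+1)^5 = +1.
v=41: a=41^2·(≡17), b=41^1·(≡19) mod 41; (17|41)=-1, (19|41)=-1; (−1)^{2·1·20}·(-1)^1·(-1)^2 = -1.
v=2: v_2(a)=0, v_2(b)=-2; units ≡ 5, 7 (mod 8); ε·ε+αω+βω = 0·1+0·0+-2·1 ≡ 0  ⇒  (a,b)_2 = +1.
v=53: a=53^3·(≡30), b=53^1·(≡39) mod 53; (30|53)=-1, (39|53)=-1; (−1)^{3·1·26}·(-1)^1·(-1)^3 = +1.
v=∞: 11077 > 0 and 1814357215 > 0  ⇒  (a,b)_∞ = +1.
v=5: a=5^4·(≡2), b=5^1·(≡3) mod 5; (2|5)=-1, (3|5)=-1; (−1)^{4·1·2}·(-1)^1·(-1)^4 = -1.
v=47: a=47^2·(≡34), b=47^1·(≡37) mod 47; (34|47)=+1, (37|47)=+1; (−1)^{2·1·23}·(+1)^1·(+1)^2 = +1.
(11077, 1814357215 / ℚ) ramifies at {5, 11, 17, 41}: a division algebra.

[5, 11, 17, 41]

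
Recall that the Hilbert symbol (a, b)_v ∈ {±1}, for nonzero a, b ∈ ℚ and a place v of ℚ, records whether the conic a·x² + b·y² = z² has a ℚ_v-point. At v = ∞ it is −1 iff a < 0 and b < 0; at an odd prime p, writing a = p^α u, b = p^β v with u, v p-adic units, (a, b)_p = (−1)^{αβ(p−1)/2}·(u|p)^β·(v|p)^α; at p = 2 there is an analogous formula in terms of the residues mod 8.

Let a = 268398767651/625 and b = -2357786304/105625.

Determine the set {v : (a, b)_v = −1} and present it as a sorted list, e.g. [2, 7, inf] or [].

[23, 29]

(a, b) ≡ (3059, -11339) mod (ℚ^×)²; places V = {2, 3, 5, 7, 13, 17, 19, 23, 29, ∞}.
(a,b)_2: α=0, β=6; u≡3, v≡5 (mod 8); ε(u)ε(v)=1·0, αω(v)=0·1, βω(u)=6·1; sum ≡ 0  ⇒  +1.
(a,b)_23: α=1, u≡1; β=1, v≡18 (mod 23); (1|23)=+1, (18|23)=+1; sign (−1)^1·+1^1·+1^1 = -1.
(a,b)_13: α=0, u≡1; β=-2, v≡10 (mod 13); (1|13)=+1, (10|13)=+1; sign (−1)^0·+1^-2·+1^0 = +1.
(a,b)_5: α=-4, u≡1; β=-4, v≡4 (mod 5); (1|5)=+1, (4|5)=+1; sign (−1)^0·+1^-4·+1^-4 = +1.
(a,b)_17: α=2, u≡8; β=1, v≡8 (mod 17); (8|17)=+1, (8|17)=+1; sign (−1)^0·+1^1·+1^2 = +1.
(a,b)_29: α=2, u≡14; β=1, v≡17 (mod 29); (14|29)=-1, (17|29)=-1; sign (−1)^0·-1^1·-1^2 = -1.
(a,b)_∞: sgn(3059)=+, sgn(-11339)=−, so +1.
(a,b)_19: α=3, u≡5; β=2, v≡6 (mod 19); (5|19)=+1, (6|19)=+1; sign (−1)^0·+1^2·+1^3 = +1.
(a,b)_7: α=1, u≡5; β=0, v≡4 (mod 7); (5|7)=-1, (4|7)=+1; sign (−1)^0·-1^0·+1^1 = +1.
(a,b)_3: α=0, u≡2; β=2, v≡1 (mod 3); (2|3)=-1, (1|3)=+1; sign (−1)^0·-1^2·+1^0 = +1.
|Ram(3059, -11339)| = 2, even; anisotropic at {23, 29}.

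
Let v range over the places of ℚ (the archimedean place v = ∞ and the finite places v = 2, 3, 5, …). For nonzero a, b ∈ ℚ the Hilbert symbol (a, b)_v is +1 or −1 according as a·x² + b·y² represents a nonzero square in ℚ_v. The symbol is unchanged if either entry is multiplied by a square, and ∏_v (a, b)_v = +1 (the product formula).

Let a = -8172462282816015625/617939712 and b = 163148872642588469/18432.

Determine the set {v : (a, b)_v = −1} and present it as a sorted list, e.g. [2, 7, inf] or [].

[2, 17]

Mod squares: a ≡ -3, b ≡ 4522. Check v ∈ {∞, 2, 3, 5, 7, 13, 17, 19, 23}.
v=7: a=7^4·(≡1), b=7^3·(≡4) mod 7; (1|7)=+1, (4|7)=+1; (−1)^{4·3·3}·(+1)^3·(+1)^4 = +1.
v=5: a=5^8·(≡3), b=5^0·(≡2) mod 5; (3|5)=-1, (2|5)=-1; (−1)^{8·0·2}·(-1)^0·(-1)^8 = +1.
v=23: a=23^-2·(≡11), b=23^0·(≡19) mod 23; (11|23)=-1, (19|23)=-1; (−1)^{-2·0·11}·(-1)^0·(-1)^-2 = +1.
v=19: a=19^2·(≡5), b=19^3·(≡14) mod 19; (5|19)=+1, (14|19)=-1; (−1)^{2·3·9}·(+1)^3·(-1)^2 = +1.
v=2: v_2(a)=-8, v_2(b)=-11; units ≡ 5, 5 (mod 8); ε·ε+αω+βω = 0·0+-8·1+-11·1 ≡ 1  ⇒  (a,b)_2 = -1.
v=3: a=3^-3·(≡2), b=3^-2·(≡1) mod 3; (2|3)=-1, (1|3)=+1; (−1)^{-3·-2·1}·(-1)^-2·(+1)^-3 = +1.
v=∞: -3 < 0 and 4522 > 0  ⇒  (a,b)_∞ = +1.
v=13: a=13^-2·(≡9), b=13^2·(≡11) mod 13; (9|13)=+1, (11|13)=-1; (−1)^{-2·2·6}·(+1)^2·(-1)^-2 = +1.
v=17: a=17^6·(≡6), b=17^7·(≡11) mod 17; (6|17)=-1, (11|17)=-1; (−1)^{6·7·8}·(-1)^7·(-1)^6 = -1.
Ram(-3, 4522) = {2, 17}; no ℚ_2-point on the conic.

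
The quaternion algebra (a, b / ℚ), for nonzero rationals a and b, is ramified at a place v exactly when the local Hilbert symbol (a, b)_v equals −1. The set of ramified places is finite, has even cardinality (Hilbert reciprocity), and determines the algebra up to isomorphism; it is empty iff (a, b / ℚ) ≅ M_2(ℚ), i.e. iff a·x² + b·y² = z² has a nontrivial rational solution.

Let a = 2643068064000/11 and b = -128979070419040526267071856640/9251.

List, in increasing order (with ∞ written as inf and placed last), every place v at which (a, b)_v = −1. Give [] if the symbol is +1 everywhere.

[13, 17]

Mod squares: a ≡ 19635, b ≡ -449735. Check v ∈ {∞, 2, 3, 5, 7, 11, 13, 17, 29, 37}.
v=2: v_2(a)=8, v_2(b)=20; units ≡ 3, 1 (mod 8); ε·ε+αω+βω = 1·0+8·0+20·1 ≡ 0  ⇒  (a,b)_2 = +1.
v=7: a=7^1·(≡6), b=7^4·(≡4) mod 7; (6|7)=-1, (4|7)=+1; (−1)^{1·4·3}·(-1)^4·(+1)^1 = +1.
v=11: a=11^-1·(≡1), b=11^-1·(≡7) mod 11; (1|11)=+1, (7|11)=-1; (−1)^{-1·-1·5}·(+1)^-1·(-1)^-1 = +1.
v=3: a=3^1·(≡2), b=3^4·(≡1) mod 3; (2|3)=-1, (1|3)=+1; (−1)^{1·4·1}·(-1)^4·(+1)^1 = +1.
v=17: a=17^1·(≡2), b=17^3·(≡12) mod 17; (2|17)=+1, (12|17)=-1; (−1)^{1·3·8}·(+1)^3·(-1)^1 = -1.
v=29: a=29^0·(≡21), b=29^-2·(≡27) mod 29; (21|29)=-1, (27|29)=-1; (−1)^{0·-2·14}·(-1)^-2·(-1)^0 = +1.
v=13: a=13^2·(≡7), b=13^5·(≡2) mod 13; (7|13)=-1, (2|13)=-1; (−1)^{2·5·6}·(-1)^5·(-1)^2 = -1.
v=37: a=37^2·(≡3), b=37^5·(≡31) mod 37; (3|37)=+1, (31|37)=-1; (−1)^{2·5·18}·(+1)^5·(-1)^2 = +1.
v=∞: 19635 > 0 and -449735 < 0  ⇒  (a,b)_∞ = +1.
v=5: a=5^3·(≡2), b=5^1·(≡2) mod 5; (2|5)=-1, (2|5)=-1; (−1)^{3·1·2}·(-1)^1·(-1)^3 = +1.
Ram(19635, -449735) = {13, 17}; no ℚ_13-point on the conic.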